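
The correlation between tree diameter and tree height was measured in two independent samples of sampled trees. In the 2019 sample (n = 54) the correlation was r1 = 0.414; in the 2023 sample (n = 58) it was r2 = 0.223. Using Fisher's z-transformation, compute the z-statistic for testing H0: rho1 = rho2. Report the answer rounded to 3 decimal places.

z1 = atanh(0.414) = 0.440429,  z2 = atanh(0.223) = 0.226811
SE = √(1/(n1−3) + 1/(n2−3)) = √(1/51 + 1/55) = √(0.0196078 + 0.0181818) = √0.0377896 = 0.194395
z = (z1 − z2)/SE = (0.440429 − 0.226811) / 0.194395 = 0.213618 / 0.194395 = 1.099

1.099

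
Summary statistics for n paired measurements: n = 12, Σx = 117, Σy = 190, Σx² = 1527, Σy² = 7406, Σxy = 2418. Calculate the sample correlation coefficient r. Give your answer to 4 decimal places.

S_xy = nΣxy − ΣxΣy = 12·2418 − 117·190 = 29016 − 22230 = 6786
S_xx = nΣx² − (Σx)² = 12·1527 − 117² = 18324 − 13689 = 4635
S_yy = nΣy² − (Σy)² = 12·7406 − 190² = 88872 − 36100 = 52772
r = S_xy / √(S_xx·S_yy) = 6786 / √(4635·52772) = 6786 / √244598220 = 6786 / 15639.6362 = 0.4339

0.4339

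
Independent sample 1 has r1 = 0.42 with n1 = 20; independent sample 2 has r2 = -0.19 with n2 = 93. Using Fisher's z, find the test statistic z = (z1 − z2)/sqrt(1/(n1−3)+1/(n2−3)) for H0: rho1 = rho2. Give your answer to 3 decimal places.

2.420

z1 = atanh(0.42) = 0.447692,  z2 = atanh(-0.19) = -0.192337
SE = √(1/(n1−3) + 1/(n2−3)) = √(1/17 + 1/90) = √(0.0588235 + 0.0111111) = √0.0699346 = 0.264452
z = (z1 − z2)/SE = (0.447692 − (-0.192337)) / 0.264452 = 0.640029 / 0.264452 = 2.420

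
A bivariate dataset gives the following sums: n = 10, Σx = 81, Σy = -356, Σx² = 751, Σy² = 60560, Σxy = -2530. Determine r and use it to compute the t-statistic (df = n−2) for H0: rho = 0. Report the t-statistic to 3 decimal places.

0.476

Numerator: nΣxy − (Σx)(Σy) = 10·(-2530) − (81)(-356) = 3536
Denominator: √[(nΣx²−(Σx)²)(nΣy²−(Σy)²)]
  nΣx²−(Σx)² = 10·751 − 6561 = 949;  nΣy²−(Σy)² = 10·60560 − 126736 = 478864
  √(949·478864) = √454441936 = 21317.6438
r = 3536 / 21317.6438 = 0.1659
t = r·√(n−2)/√(1−r²) = 0.1659·√8 / √(1−0.027523) = 0.469236 / 0.986142 = 0.476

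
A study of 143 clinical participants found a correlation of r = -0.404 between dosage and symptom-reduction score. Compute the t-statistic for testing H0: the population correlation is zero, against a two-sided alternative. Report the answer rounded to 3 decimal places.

-5.244

t = r·√(n−2) / √(1−r²) with r = -0.404, n = 143
  = -0.404·√141 / √(1 − 0.163216)
  = -0.404·11.874342 / 0.914759
  = -4.797234 / 0.914759 = -5.244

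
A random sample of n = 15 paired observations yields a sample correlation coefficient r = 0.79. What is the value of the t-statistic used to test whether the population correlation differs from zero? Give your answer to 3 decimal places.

4.646

t = r·√(n−2) / √(1−r²) with r = 0.79, n = 15
  = 0.79·√13 / √(1 − 0.6241)
  = 0.79·3.605551 / 0.613107
  = 2.848385 / 0.613107 = 4.646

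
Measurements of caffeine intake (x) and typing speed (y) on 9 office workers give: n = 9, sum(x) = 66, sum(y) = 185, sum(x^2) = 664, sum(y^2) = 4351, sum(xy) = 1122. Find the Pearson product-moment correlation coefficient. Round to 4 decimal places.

-0.7470

S_xy = nΣxy − ΣxΣy = 9·1122 − 66·185 = 10098 − 12210 = -2112
S_xx = nΣx² − (Σx)² = 9·664 − 66² = 5976 − 4356 = 1620
S_yy = nΣy² − (Σy)² = 9·4351 − 185² = 39159 − 34225 = 4934
r = S_xy / √(S_xx·S_yy) = -2112 / √(1620·4934) = -2112 / √7993080 = -2112 / 2827.2036 = -0.7470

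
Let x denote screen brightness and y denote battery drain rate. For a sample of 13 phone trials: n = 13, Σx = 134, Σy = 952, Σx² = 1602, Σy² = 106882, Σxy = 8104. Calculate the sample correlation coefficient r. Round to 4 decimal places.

-0.5966

Numerator: nΣxy − (Σx)(Σy) = 13·8104 − (134)(952) = -22216
Denominator: √[(nΣx²−(Σx)²)(nΣy²−(Σy)²)]
  nΣx²−(Σx)² = 13·1602 − 17956 = 2870;  nΣy²−(Σy)² = 13·106882 − 906304 = 483162
  √(2870·483162) = √1386674940 = 37238.0845
r = -22216 / 37238.0845 = -0.5966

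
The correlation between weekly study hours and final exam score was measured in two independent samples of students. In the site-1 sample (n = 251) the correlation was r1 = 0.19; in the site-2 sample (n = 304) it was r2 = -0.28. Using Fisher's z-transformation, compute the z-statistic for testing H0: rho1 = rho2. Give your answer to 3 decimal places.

Fisher z-transforms: z1 = atanh(0.19) = 0.192337, z2 = atanh(-0.28) = -0.287682; difference d = 0.480019
Var(d) = 1/248 + 1/301 = 0.0040323 + 0.0033223 = 0.0073546
z = d/√Var(d) = 0.480019 / √0.0073546 = 0.480019 / 0.085759 = 5.597

5.597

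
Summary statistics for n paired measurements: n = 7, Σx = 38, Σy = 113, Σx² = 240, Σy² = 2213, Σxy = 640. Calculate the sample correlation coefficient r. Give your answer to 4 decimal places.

0.2321

Numerator: nΣxy − (Σx)(Σy) = 7·640 − (38)(113) = 186
Denominator: √[(nΣx²−(Σx)²)(nΣy²−(Σy)²)]
  nΣx²−(Σx)² = 7·240 − 1444 = 236;  nΣy²−(Σy)² = 7·2213 − 12769 = 2722
  √(236·2722) = √642392 = 801.4936
r = 186 / 801.4936 = 0.2321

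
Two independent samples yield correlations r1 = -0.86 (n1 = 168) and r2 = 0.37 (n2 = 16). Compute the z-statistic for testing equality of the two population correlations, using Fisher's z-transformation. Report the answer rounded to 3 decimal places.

Fisher z-transforms: z1 = atanh(-0.86) = -1.293345, z2 = atanh(0.37) = 0.388423; difference d = -1.681768
Var(d) = 1/165 + 1/13 = 0.0060606 + 0.0769231 = 0.0829837
z = d/√Var(d) = -1.681768 / √0.0829837 = -1.681768 / 0.288069 = -5.838

-5.838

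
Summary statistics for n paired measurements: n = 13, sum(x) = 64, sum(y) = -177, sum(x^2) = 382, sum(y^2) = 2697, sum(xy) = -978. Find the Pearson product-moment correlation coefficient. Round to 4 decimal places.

S_xy = nΣxy − ΣxΣy = 13·(-978) − 64·(-177) = -12714 − (-11328) = -1386
S_xx = nΣx² − (Σx)² = 13·382 − 64² = 4966 − 4096 = 870
S_yy = nΣy² − (Σy)² = 13·2697 − (-177)² = 35061 − 31329 = 3732
r = S_xy / √(S_xx·S_yy) = -1386 / √(870·3732) = -1386 / √3246840 = -1386 / 1801.8990 = -0.7692

-0.7692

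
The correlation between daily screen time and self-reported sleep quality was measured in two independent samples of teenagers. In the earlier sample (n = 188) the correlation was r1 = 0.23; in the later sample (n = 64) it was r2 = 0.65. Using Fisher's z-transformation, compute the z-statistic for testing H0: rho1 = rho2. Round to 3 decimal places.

z1 = atanh(0.23) = 0.234189,  z2 = atanh(0.65) = 0.775299
SE = √(1/(n1−3) + 1/(n2−3)) = √(1/185 + 1/61) = √(0.0054054 + 0.0163934) = √0.0217988 = 0.147644
z = (z1 − z2)/SE = (0.234189 − 0.775299) / 0.147644 = -0.541110 / 0.147644 = -3.665

-3.665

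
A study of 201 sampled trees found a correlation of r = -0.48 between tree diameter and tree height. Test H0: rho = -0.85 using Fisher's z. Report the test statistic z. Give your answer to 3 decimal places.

10.317

Fisher z: atanh(-0.48) = -0.522984, atanh(-0.85) = -1.256153
z = (z_r − z_0)·√(n−3) = (-0.522984 − (-1.256153))·√198 = 0.733169 · 14.071247 = 10.317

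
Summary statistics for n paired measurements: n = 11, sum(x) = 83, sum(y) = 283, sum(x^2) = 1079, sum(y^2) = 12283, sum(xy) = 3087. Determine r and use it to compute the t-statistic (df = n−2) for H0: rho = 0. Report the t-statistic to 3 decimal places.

S_xy = nΣxy − ΣxΣy = 11·3087 − 83·283 = 33957 − 23489 = 10468
S_xx = nΣx² − (Σx)² = 11·1079 − 83² = 11869 − 6889 = 4980
S_yy = nΣy² − (Σy)² = 11·12283 − 283² = 135113 − 80089 = 55024
r = S_xy / √(S_xx·S_yy) = 10468 / √(4980·55024) = 10468 / √274019520 = 10468 / 16553.5350 = 0.6324
t = r·√(n−2)/√(1−r²) = 0.6324·√9 / √(1−0.399930) = 1.897200 / 0.774642 = 2.449

2.449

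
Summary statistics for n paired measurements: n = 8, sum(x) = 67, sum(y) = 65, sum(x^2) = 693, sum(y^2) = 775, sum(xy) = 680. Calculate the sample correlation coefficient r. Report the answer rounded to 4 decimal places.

0.7517

Numerator: nΣxy − (Σx)(Σy) = 8·680 − (67)(65) = 1085
Denominator: √[(nΣx²−(Σx)²)(nΣy²−(Σy)²)]
  nΣx²−(Σx)² = 8·693 − 4489 = 1055;  nΣy²−(Σy)² = 8·775 − 4225 = 1975
  √(1055·1975) = √2083625 = 1443.4767
r = 1085 / 1443.4767 = 0.7517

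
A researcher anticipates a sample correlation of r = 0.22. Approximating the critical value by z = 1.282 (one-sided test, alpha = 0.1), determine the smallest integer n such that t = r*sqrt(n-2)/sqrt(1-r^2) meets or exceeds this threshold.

Need r·√(n−2)/√(1−r²) ≥ 1.282
√(n−2) ≥ 1.282·√(1−0.0484) / 0.22 = 1.282·0.975500 / 0.22 = 5.6845
n−2 ≥ 32.3135  ⇒  n ≥ 34.3135
Smallest integer n = 35

35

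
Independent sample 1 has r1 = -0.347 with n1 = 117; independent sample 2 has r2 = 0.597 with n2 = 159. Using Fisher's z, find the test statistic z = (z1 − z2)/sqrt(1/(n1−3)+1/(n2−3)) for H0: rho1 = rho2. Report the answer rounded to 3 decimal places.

Fisher z-transforms: z1 = atanh(-0.347) = -0.362029, z2 = atanh(0.597) = 0.688473; difference d = -1.050502
Var(d) = 1/114 + 1/156 = 0.0087719 + 0.0064103 = 0.0151822
z = d/√Var(d) = -1.050502 / √0.0151822 = -1.050502 / 0.123216 = -8.526

-8.526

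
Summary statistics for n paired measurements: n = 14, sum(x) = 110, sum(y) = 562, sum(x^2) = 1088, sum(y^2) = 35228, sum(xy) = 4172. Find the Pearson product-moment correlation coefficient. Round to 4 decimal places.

-0.1448

S_xy = nΣxy − ΣxΣy = 14·4172 − 110·562 = 58408 − 61820 = -3412
S_xx = nΣx² − (Σx)² = 14·1088 − 110² = 15232 − 12100 = 3132
S_yy = nΣy² − (Σy)² = 14·35228 − 562² = 493192 − 315844 = 177348
r = S_xy / √(S_xx·S_yy) = -3412 / √(3132·177348) = -3412 / √555453936 = -3412 / 23568.0703 = -0.1448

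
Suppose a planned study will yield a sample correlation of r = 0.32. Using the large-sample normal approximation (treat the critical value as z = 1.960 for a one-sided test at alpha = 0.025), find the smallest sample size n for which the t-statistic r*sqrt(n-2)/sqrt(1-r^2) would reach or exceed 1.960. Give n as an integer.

r√(n−2)/√(1−r²) ≥ 1.960  ⇔  n−2 ≥ (1.960)²·(1−r²)/r²
(1−r²)/r² = (1−0.1024)/0.1024 = 8.7656
n ≥ 2 + 3.8416·8.7656 = 2 + 33.6739 = 35.6739
⌈35.6739⌉ = 36

36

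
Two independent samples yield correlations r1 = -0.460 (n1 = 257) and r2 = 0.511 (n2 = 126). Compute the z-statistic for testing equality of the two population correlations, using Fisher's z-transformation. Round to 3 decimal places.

-9.662

z1 = atanh(-0.460) = -0.497311,  z2 = atanh(0.511) = 0.564082
SE = √(1/(n1−3) + 1/(n2−3)) = √(1/254 + 1/123) = √(0.0039370 + 0.0081301) = √0.0120671 = 0.109850
z = (z1 − z2)/SE = (-0.497311 − 0.564082) / 0.109850 = -1.061393 / 0.109850 = -9.662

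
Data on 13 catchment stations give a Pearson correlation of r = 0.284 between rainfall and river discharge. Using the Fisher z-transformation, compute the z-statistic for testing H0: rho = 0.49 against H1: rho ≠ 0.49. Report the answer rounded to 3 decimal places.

-0.772

Fisher z: atanh(0.284) = 0.292028, atanh(0.49) = 0.536060
z = (z_r − z_0)·√(n−3) = (0.292028 − 0.536060)·√10 = -0.244032 · 3.162278 = -0.772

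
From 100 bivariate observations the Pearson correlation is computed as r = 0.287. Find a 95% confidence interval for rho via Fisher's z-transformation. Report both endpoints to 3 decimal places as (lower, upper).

(0.096, 0.458)

Fisher z: z_r = atanh(r) = ½·ln((1+0.287)/(1−0.287)) = 0.295294
SE(z) = 1/√(n−3) = 1/√97 = 0.101535
95% ⇒ z* = 1.960; margin = 1.960·0.101535 = 0.199009
CI on z-scale: (0.096285, 0.494303)
Back-transform: tanh(0.096285) = 0.095989, tanh(0.494303) = 0.457625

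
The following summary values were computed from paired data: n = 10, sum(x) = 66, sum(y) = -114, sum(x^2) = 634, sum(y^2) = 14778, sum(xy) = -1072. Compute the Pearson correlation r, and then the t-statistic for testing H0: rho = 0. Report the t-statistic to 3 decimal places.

S_xy = nΣxy − ΣxΣy = 10·(-1072) − 66·(-114) = -10720 − (-7524) = -3196
S_xx = nΣx² − (Σx)² = 10·634 − 66² = 6340 − 4356 = 1984
S_yy = nΣy² − (Σy)² = 10·14778 − (-114)² = 147780 − 12996 = 134784
r = S_xy / √(S_xx·S_yy) = -3196 / √(1984·134784) = -3196 / √267411456 = -3196 / 16352.7201 = -0.1954
t = r·√(n−2)/√(1−r²) = -0.1954·√8 / √(1−0.038181) = -0.552675 / 0.980724 = -0.564

-0.564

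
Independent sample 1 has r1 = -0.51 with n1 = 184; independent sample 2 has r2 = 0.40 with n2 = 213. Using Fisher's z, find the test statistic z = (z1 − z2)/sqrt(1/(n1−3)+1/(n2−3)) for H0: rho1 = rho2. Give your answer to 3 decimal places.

-9.725

z1 = atanh(-0.51) = -0.562730,  z2 = atanh(0.40) = 0.423649
SE = √(1/(n1−3) + 1/(n2−3)) = √(1/181 + 1/210) = √(0.0055249 + 0.0047619) = √0.0102868 = 0.101424
z = (z1 − z2)/SE = (-0.562730 − 0.423649) / 0.101424 = -0.986379 / 0.101424 = -9.725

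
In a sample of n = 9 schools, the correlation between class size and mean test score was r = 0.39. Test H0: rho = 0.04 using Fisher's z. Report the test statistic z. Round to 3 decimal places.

0.911

z_r = atanh(0.39) = 0.411800,  z_0 = atanh(0.04) = 0.040021
SE = 1/√(n−3) = 1/√6 = 0.408248
z = (z_r − z_0)/SE = (0.411800 − 0.040021) / 0.408248 = 0.371779 / 0.408248 = 0.911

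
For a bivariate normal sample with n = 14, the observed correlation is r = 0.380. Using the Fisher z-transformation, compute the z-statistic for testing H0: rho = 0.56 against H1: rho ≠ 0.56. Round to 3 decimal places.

-0.772

Fisher z: atanh(0.380) = 0.400060, atanh(0.56) = 0.632833
z = (z_r − z_0)·√(n−3) = (0.400060 − 0.632833)·√11 = -0.232773 · 3.316625 = -0.772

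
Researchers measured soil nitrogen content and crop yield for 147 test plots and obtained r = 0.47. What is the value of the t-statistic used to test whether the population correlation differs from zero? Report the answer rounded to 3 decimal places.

6.412

1 − r² = 1 − 0.2209 = 0.7791;  √(1−r²) = 0.882666
√(n−2) = √145 = 12.041595
t = r·√(n−2)/√(1−r²) = 0.47 · 12.041595 / 0.882666 = 6.412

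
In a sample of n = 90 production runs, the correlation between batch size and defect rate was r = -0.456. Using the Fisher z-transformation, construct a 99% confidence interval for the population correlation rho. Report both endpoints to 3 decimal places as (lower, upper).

Fisher z: z_r = atanh(r) = ½·ln((1+(-0.456))/(1−(-0.456))) = -0.492249
SE(z) = 1/√(n−3) = 1/√87 = 0.107211
99% ⇒ z* = 2.576; margin = 2.576·0.107211 = 0.276176
CI on z-scale: (-0.768425, -0.216073)
Back-transform: tanh(-0.768425) = -0.646013, tanh(-0.216073) = -0.212772

(-0.646, -0.213)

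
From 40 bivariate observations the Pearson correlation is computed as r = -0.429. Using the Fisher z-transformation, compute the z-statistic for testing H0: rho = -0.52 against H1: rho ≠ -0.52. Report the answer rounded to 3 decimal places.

z_r = atanh(-0.429) = -0.458670,  z_0 = atanh(-0.52) = -0.576340
SE = 1/√(n−3) = 1/√37 = 0.164399
z = (z_r − z_0)/SE = (-0.458670 − (-0.576340)) / 0.164399 = 0.117670 / 0.164399 = 0.716

0.716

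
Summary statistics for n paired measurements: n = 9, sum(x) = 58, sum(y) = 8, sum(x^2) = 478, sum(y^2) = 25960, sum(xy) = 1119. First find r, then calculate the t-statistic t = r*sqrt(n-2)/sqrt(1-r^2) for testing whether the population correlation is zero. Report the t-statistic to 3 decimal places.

2.257

S_xy = nΣxy − ΣxΣy = 9·1119 − 58·8 = 10071 − 464 = 9607
S_xx = nΣx² − (Σx)² = 9·478 − 58² = 4302 − 3364 = 938
S_yy = nΣy² − (Σy)² = 9·25960 − 8² = 233640 − 64 = 233576
r = S_xy / √(S_xx·S_yy) = 9607 / √(938·233576) = 9607 / √219094288 = 9607 / 14801.8339 = 0.6490
t = r·√(n−2)/√(1−r²) = 0.6490·√7 / √(1−0.421201) = 1.717093 / 0.760788 = 2.257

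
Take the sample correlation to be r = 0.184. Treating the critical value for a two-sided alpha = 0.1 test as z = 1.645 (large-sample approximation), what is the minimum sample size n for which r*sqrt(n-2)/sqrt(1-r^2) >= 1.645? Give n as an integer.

80

r√(n−2)/√(1−r²) ≥ 1.645  ⇔  n−2 ≥ (1.645)²·(1−r²)/r²
(1−r²)/r² = (1−0.033856)/0.033856 = 28.5369
n ≥ 2 + 2.706025·28.5369 = 2 + 77.2216 = 79.2216
⌈79.2216⌉ = 80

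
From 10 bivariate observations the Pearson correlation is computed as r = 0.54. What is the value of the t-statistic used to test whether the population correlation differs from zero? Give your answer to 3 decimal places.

1 − r² = 1 − 0.2916 = 0.7084;  √(1−r²) = 0.841665
√(n−2) = √8 = 2.828427
t = r·√(n−2)/√(1−r²) = 0.54 · 2.828427 / 0.841665 = 1.815

1.815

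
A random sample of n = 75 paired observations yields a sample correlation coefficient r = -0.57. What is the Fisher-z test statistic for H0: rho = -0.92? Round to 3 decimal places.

z_r = atanh(-0.57) = -0.647523,  z_0 = atanh(-0.92) = -1.589027
SE = 1/√(n−3) = 1/√72 = 0.117851
z = (z_r − z_0)/SE = (-0.647523 − (-1.589027)) / 0.117851 = 0.941504 / 0.117851 = 7.989

7.989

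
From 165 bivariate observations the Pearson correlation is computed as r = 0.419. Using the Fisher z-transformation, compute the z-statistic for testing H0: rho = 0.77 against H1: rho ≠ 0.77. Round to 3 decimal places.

Fisher z: atanh(0.419) = 0.446478, atanh(0.77) = 1.020328
z = (z_r − z_0)·√(n−3) = (0.446478 − 1.020328)·√162 = -0.573850 · 12.727922 = -7.304

-7.304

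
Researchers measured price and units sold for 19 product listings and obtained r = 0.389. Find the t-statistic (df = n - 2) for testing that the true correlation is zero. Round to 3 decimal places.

1.741

1 − r² = 1 − 0.151321 = 0.848679;  √(1−r²) = 0.921238
√(n−2) = √17 = 4.123106
t = r·√(n−2)/√(1−r²) = 0.389 · 4.123106 / 0.921238 = 1.741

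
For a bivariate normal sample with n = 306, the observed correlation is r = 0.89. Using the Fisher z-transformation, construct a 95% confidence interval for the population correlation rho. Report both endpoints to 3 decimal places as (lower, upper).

z_r = atanh(0.89) = 1.421926;  SE = 1/√(n−3) = 1/√303 = 0.057448
z-limits: 1.421926 ± 1.960·0.057448 = 1.421926 ± 0.112598 = [1.309328, 1.534524]
ρ-limits: (tanh 1.309328, tanh 1.534524) = (0.864, 0.911)

(0.864, 0.911)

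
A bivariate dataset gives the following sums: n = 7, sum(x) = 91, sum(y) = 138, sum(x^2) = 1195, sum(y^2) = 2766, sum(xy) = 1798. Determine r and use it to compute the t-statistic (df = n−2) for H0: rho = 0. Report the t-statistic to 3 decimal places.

S_xy = nΣxy − ΣxΣy = 7·1798 − 91·138 = 12586 − 12558 = 28
S_xx = nΣx² − (Σx)² = 7·1195 − 91² = 8365 − 8281 = 84
S_yy = nΣy² − (Σy)² = 7·2766 − 138² = 19362 − 19044 = 318
r = S_xy / √(S_xx·S_yy) = 28 / √(84·318) = 28 / √26712 = 28 / 163.4381 = 0.1713
t = r·√(n−2)/√(1−r²) = 0.1713·√5 / √(1−0.029344) = 0.383038 / 0.985219 = 0.389

0.389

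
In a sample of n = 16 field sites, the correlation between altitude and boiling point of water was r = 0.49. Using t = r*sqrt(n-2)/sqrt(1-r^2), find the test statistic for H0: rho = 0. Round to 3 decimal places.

2.103

t = r·√(n−2) / √(1−r²) with r = 0.49, n = 16
  = 0.49·√14 / √(1 − 0.2401)
  = 0.49·3.741657 / 0.871722
  = 1.833412 / 0.871722 = 2.103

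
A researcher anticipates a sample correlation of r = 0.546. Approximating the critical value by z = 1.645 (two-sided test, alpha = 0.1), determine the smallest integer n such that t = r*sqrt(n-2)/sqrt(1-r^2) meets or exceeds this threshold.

9

Need r·√(n−2)/√(1−r²) ≥ 1.645
√(n−2) ≥ 1.645·√(1−0.298116) / 0.546 = 1.645·0.837785 / 0.546 = 2.5241
n−2 ≥ 6.3711  ⇒  n ≥ 8.3711
Smallest integer n = 9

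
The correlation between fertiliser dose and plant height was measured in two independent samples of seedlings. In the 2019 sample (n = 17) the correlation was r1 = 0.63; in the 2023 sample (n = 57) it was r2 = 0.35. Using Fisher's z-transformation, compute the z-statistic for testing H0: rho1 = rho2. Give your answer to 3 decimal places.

z1 = atanh(0.63) = 0.741416,  z2 = atanh(0.35) = 0.365444
SE = √(1/(n1−3) + 1/(n2−3)) = √(1/14 + 1/54) = √(0.0714286 + 0.0185185) = √0.0899471 = 0.299912
z = (z1 − z2)/SE = (0.741416 − 0.365444) / 0.299912 = 0.375972 / 0.299912 = 1.254

1.254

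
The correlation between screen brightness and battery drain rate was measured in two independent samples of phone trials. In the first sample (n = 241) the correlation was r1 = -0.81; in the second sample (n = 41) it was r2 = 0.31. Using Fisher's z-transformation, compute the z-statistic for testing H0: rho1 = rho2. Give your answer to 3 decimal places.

-8.286

Fisher z-transforms: z1 = atanh(-0.81) = -1.127029, z2 = atanh(0.31) = 0.320545; difference d = -1.447574
Var(d) = 1/238 + 1/38 = 0.0042017 + 0.0263158 = 0.0305175
z = d/√Var(d) = -1.447574 / √0.0305175 = -1.447574 / 0.174693 = -8.286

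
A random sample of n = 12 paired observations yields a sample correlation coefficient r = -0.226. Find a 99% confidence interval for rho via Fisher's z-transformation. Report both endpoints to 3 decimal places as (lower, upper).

z_r = atanh(-0.226) = -0.229970;  SE = 1/√(n−3) = 1/√9 = 0.333333
z-limits: -0.229970 ± 2.576·0.333333 = -0.229970 ± 0.858666 = [-1.088636, 0.628696]
ρ-limits: (tanh -1.088636, tanh 0.628696) = (-0.796, 0.557)

(-0.796, 0.557)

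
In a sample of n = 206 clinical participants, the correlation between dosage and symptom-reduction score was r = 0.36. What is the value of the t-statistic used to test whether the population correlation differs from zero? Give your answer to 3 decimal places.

5.511

1 − r² = 1 − 0.1296 = 0.8704;  √(1−r²) = 0.932952
√(n−2) = √204 = 14.282857
t = r·√(n−2)/√(1−r²) = 0.36 · 14.282857 / 0.932952 = 5.511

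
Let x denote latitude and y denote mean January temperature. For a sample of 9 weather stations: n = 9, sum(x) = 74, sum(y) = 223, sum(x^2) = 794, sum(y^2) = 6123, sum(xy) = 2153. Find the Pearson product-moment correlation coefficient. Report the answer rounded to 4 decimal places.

0.9593

Numerator: nΣxy − (Σx)(Σy) = 9·2153 − (74)(223) = 2875
Denominator: √[(nΣx²−(Σx)²)(nΣy²−(Σy)²)]
  nΣx²−(Σx)² = 9·794 − 5476 = 1670;  nΣy²−(Σy)² = 9·6123 − 49729 = 5378
  √(1670·5378) = √8981260 = 2996.8750
r = 2875 / 2996.8750 = 0.9593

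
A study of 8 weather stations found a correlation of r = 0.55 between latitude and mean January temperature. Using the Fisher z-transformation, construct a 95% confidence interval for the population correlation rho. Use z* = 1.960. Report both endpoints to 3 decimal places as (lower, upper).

z_r = atanh(0.55) = 0.618381;  SE = 1/√(n−3) = 1/√5 = 0.447214
z-limits: 0.618381 ± 1.960·0.447214 = 0.618381 ± 0.876539 = [-0.258158, 1.494920]
ρ-limits: (tanh -0.258158, tanh 1.494920) = (-0.253, 0.904)

(-0.253, 0.904)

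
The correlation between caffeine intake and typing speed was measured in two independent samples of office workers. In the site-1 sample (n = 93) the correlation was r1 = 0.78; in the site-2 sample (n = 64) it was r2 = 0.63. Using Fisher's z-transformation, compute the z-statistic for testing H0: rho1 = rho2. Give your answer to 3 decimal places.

z1 = atanh(0.78) = 1.045371,  z2 = atanh(0.63) = 0.741416
SE = √(1/(n1−3) + 1/(n2−3)) = √(1/90 + 1/61) = √(0.0111111 + 0.0163934) = √0.0275045 = 0.165845
z = (z1 − z2)/SE = (1.045371 − 0.741416) / 0.165845 = 0.303955 / 0.165845 = 1.833

1.833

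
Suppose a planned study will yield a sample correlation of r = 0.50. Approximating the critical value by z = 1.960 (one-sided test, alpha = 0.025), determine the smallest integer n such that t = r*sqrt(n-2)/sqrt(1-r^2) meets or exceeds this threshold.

14

Need r·√(n−2)/√(1−r²) ≥ 1.960
√(n−2) ≥ 1.960·√(1−0.2500) / 0.50 = 1.960·0.866025 / 0.50 = 3.3948
n−2 ≥ 11.5247  ⇒  n ≥ 13.5247
Smallest integer n = 14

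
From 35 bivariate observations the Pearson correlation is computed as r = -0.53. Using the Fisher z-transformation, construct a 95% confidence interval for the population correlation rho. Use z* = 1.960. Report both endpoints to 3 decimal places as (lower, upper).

(-0.734, -0.239)

Fisher z: z_r = atanh(r) = ½·ln((1+(-0.53))/(1−(-0.53))) = -0.590145
SE(z) = 1/√(n−3) = 1/√32 = 0.176777
95% ⇒ z* = 1.960; margin = 1.960·0.176777 = 0.346483
CI on z-scale: (-0.936628, -0.243662)
Back-transform: tanh(-0.936628) = -0.733669, tanh(-0.243662) = -0.238952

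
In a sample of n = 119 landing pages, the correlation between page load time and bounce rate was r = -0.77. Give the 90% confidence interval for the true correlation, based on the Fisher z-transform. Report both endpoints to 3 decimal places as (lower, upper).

(-0.825, -0.700)

Fisher z: z_r = atanh(r) = ½·ln((1+(-0.77))/(1−(-0.77))) = -1.020328
SE(z) = 1/√(n−3) = 1/√116 = 0.092848
90% ⇒ z* = 1.645; margin = 1.645·0.092848 = 0.152735
CI on z-scale: (-1.173063, -0.867593)
Back-transform: tanh(-1.173063) = -0.825252, tanh(-0.867593) = -0.700149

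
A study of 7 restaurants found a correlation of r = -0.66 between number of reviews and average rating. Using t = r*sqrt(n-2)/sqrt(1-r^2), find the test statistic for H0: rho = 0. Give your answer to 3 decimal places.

1 − r² = 1 − 0.4356 = 0.5644;  √(1−r²) = 0.751266
√(n−2) = √5 = 2.236068
t = r·√(n−2)/√(1−r²) = -0.66 · 2.236068 / 0.751266 = -1.964

-1.964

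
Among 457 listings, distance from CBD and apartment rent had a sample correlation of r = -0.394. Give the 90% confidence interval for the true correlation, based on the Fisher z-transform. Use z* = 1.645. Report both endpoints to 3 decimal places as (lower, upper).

(-0.457, -0.327)

z_r = atanh(-0.394) = -0.416526;  SE = 1/√(n−3) = 1/√454 = 0.046932
z-limits: -0.416526 ± 1.645·0.046932 = -0.416526 ± 0.077203 = [-0.493729, -0.339323]
ρ-limits: (tanh -0.493729, tanh -0.339323) = (-0.457, -0.327)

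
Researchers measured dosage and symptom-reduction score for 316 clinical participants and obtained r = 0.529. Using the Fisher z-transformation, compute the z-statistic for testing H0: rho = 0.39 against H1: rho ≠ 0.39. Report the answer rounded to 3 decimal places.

3.131

Fisher z: atanh(0.529) = 0.588756, atanh(0.39) = 0.411800
z = (z_r − z_0)·√(n−3) = (0.588756 − 0.411800)·√313 = 0.176956 · 17.691806 = 3.131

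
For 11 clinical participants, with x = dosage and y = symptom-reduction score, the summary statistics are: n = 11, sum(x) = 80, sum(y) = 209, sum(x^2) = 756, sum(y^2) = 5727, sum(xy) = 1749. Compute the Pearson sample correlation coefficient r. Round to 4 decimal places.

0.4141

S_xy = nΣxy − ΣxΣy = 11·1749 − 80·209 = 19239 − 16720 = 2519
S_xx = nΣx² − (Σx)² = 11·756 − 80² = 8316 − 6400 = 1916
S_yy = nΣy² − (Σy)² = 11·5727 − 209² = 62997 − 43681 = 19316
r = S_xy / √(S_xx·S_yy) = 2519 / √(1916·19316) = 2519 / √37009456 = 2519 / 6083.5398 = 0.4141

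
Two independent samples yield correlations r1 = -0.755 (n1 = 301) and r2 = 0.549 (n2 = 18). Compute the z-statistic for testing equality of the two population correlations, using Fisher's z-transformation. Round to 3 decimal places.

-6.052

Fisher z-transforms: z1 = atanh(-0.755) = -0.984483, z2 = atanh(0.549) = 0.616949; difference d = -1.601432
Var(d) = 1/298 + 1/15 = 0.0033557 + 0.0666667 = 0.0700224
z = d/√Var(d) = -1.601432 / √0.0700224 = -1.601432 / 0.264617 = -6.052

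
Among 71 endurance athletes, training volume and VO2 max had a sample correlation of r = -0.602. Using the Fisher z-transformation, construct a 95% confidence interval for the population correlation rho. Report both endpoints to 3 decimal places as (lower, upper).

Fisher z: z_r = atanh(r) = ½·ln((1+(-0.602))/(1−(-0.602))) = -0.696278
SE(z) = 1/√(n−3) = 1/√68 = 0.121268
95% ⇒ z* = 1.960; margin = 1.960·0.121268 = 0.237685
CI on z-scale: (-0.933963, -0.458593)
Back-transform: tanh(-0.933963) = -0.732436, tanh(-0.458593) = -0.428937

(-0.732, -0.429)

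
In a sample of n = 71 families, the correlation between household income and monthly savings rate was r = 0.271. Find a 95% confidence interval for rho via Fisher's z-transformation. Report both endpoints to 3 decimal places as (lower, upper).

(0.040, 0.474)

Fisher z: z_r = atanh(r) = ½·ln((1+0.271)/(1−0.271)) = 0.277943
SE(z) = 1/√(n−3) = 1/√68 = 0.121268
95% ⇒ z* = 1.960; margin = 1.960·0.121268 = 0.237685
CI on z-scale: (0.040258, 0.515628)
Back-transform: tanh(0.040258) = 0.040236, tanh(0.515628) = 0.474319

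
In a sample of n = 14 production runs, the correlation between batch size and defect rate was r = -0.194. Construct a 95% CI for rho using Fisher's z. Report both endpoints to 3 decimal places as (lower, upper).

Fisher z: z_r = atanh(r) = ½·ln((1+(-0.194))/(1−(-0.194))) = -0.196490
SE(z) = 1/√(n−3) = 1/√11 = 0.301511
95% ⇒ z* = 1.960; margin = 1.960·0.301511 = 0.590962
CI on z-scale: (-0.787452, 0.394472)
Back-transform: tanh(-0.787452) = -0.656963, tanh(0.394472) = 0.375209

(-0.657, 0.375)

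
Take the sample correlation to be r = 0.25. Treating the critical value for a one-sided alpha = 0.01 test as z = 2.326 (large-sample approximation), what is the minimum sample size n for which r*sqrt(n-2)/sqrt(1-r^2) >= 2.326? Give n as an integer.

Need r·√(n−2)/√(1−r²) ≥ 2.326
√(n−2) ≥ 2.326·√(1−0.0625) / 0.25 = 2.326·0.968246 / 0.25 = 9.0086
n−2 ≥ 81.1549  ⇒  n ≥ 83.1549
Smallest integer n = 84

84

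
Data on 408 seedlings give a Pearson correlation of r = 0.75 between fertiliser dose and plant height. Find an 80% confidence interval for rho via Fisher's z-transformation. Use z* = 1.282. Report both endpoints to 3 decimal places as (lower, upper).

Fisher z: z_r = atanh(r) = ½·ln((1+0.75)/(1−0.75)) = 0.972955
SE(z) = 1/√(n−3) = 1/√405 = 0.049690
80% ⇒ z* = 1.282; margin = 1.282·0.049690 = 0.063703
CI on z-scale: (0.909252, 1.036658)
Back-transform: tanh(0.909252) = 0.720773, tanh(1.036658) = 0.776565

(0.721, 0.777)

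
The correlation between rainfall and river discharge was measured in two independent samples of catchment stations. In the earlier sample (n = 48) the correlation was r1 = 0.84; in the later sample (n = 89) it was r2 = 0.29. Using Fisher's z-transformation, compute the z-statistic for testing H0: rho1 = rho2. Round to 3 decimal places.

Fisher z-transforms: z1 = atanh(0.84) = 1.221174, z2 = atanh(0.29) = 0.298566; difference d = 0.922608
Var(d) = 1/45 + 1/86 = 0.0222222 + 0.0116279 = 0.0338501
z = d/√Var(d) = 0.922608 / √0.0338501 = 0.922608 / 0.183984 = 5.015

5.015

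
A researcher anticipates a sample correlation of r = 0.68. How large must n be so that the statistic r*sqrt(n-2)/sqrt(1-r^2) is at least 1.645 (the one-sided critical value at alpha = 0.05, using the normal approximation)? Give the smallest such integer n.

6

Need r·√(n−2)/√(1−r²) ≥ 1.645
√(n−2) ≥ 1.645·√(1−0.4624) / 0.68 = 1.645·0.733212 / 0.68 = 1.7737
n−2 ≥ 3.1460  ⇒  n ≥ 5.1460
Smallest integer n = 6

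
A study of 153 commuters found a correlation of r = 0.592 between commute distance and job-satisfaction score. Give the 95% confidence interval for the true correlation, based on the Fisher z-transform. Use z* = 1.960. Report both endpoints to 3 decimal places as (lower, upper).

Fisher z: z_r = atanh(r) = ½·ln((1+0.592)/(1−0.592)) = 0.680740
SE(z) = 1/√(n−3) = 1/√150 = 0.081650
95% ⇒ z* = 1.960; margin = 1.960·0.081650 = 0.160034
CI on z-scale: (0.520706, 0.840774)
Back-transform: tanh(0.520706) = 0.478245, tanh(0.840774) = 0.686219

(0.478, 0.686)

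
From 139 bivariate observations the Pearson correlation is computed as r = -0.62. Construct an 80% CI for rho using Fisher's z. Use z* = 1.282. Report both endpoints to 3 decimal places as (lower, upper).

(-0.683, -0.548)

z_r = atanh(-0.62) = -0.725005;  SE = 1/√(n−3) = 1/√136 = 0.085749
z-limits: -0.725005 ± 1.282·0.085749 = -0.725005 ± 0.109930 = [-0.834935, -0.615075]
ρ-limits: (tanh -0.834935, tanh -0.615075) = (-0.683, -0.548)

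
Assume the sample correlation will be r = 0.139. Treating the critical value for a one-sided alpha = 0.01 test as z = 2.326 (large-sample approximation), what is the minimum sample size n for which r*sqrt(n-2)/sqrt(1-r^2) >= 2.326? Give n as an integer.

277

Need r·√(n−2)/√(1−r²) ≥ 2.326
√(n−2) ≥ 2.326·√(1−0.019321) / 0.139 = 2.326·0.990292 / 0.139 = 16.5714
n−2 ≥ 274.6113  ⇒  n ≥ 276.6113
Smallest integer n = 277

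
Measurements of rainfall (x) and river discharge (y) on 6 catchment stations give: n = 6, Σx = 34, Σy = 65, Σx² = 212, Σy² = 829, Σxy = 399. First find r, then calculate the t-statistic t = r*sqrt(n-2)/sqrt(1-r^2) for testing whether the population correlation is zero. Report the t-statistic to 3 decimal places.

1.598

Numerator: nΣxy − (Σx)(Σy) = 6·399 − (34)(65) = 184
Denominator: √[(nΣx²−(Σx)²)(nΣy²−(Σy)²)]
  nΣx²−(Σx)² = 6·212 − 1156 = 116;  nΣy²−(Σy)² = 6·829 − 4225 = 749
  √(116·749) = √86884 = 294.7609
r = 184 / 294.7609 = 0.6242
t = r·√(n−2)/√(1−r²) = 0.6242·√4 / √(1−0.389626) = 1.248400 / 0.781264 = 1.598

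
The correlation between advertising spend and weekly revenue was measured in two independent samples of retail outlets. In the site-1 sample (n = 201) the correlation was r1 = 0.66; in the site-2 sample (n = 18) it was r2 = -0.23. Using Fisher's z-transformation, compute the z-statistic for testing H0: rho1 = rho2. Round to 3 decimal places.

z1 = atanh(0.66) = 0.792814,  z2 = atanh(-0.23) = -0.234189
SE = √(1/(n1−3) + 1/(n2−3)) = √(1/198 + 1/15) = √(0.0050505 + 0.0666667) = √0.0717172 = 0.267801
z = (z1 − z2)/SE = (0.792814 − (-0.234189)) / 0.267801 = 1.027003 / 0.267801 = 3.835

3.835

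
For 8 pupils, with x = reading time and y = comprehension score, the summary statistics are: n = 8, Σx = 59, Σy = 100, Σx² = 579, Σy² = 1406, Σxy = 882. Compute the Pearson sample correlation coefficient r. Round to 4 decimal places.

Numerator: nΣxy − (Σx)(Σy) = 8·882 − (59)(100) = 1156
Denominator: √[(nΣx²−(Σx)²)(nΣy²−(Σy)²)]
  nΣx²−(Σx)² = 8·579 − 3481 = 1151;  nΣy²−(Σy)² = 8·1406 − 10000 = 1248
  √(1151·1248) = √1436448 = 1198.5191
r = 1156 / 1198.5191 = 0.9645

0.9645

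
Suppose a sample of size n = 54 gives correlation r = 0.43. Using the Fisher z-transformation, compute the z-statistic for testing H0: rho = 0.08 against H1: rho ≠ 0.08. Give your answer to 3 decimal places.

2.712

z_r = atanh(0.43) = 0.459897,  z_0 = atanh(0.08) = 0.080171
SE = 1/√(n−3) = 1/√51 = 0.140028
z = (z_r − z_0)/SE = (0.459897 − 0.080171) / 0.140028 = 0.379726 / 0.140028 = 2.712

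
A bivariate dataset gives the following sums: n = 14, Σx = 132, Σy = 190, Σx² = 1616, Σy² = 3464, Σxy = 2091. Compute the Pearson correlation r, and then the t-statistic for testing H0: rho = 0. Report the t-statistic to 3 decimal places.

2.122

S_xy = nΣxy − ΣxΣy = 14·2091 − 132·190 = 29274 − 25080 = 4194
S_xx = nΣx² − (Σx)² = 14·1616 − 132² = 22624 − 17424 = 5200
S_yy = nΣy² − (Σy)² = 14·3464 − 190² = 48496 − 36100 = 12396
r = S_xy / √(S_xx·S_yy) = 4194 / √(5200·12396) = 4194 / √64459200 = 4194 / 8028.6487 = 0.5224
t = r·√(n−2)/√(1−r²) = 0.5224·√12 / √(1−0.272902) = 1.809647 / 0.852700 = 2.122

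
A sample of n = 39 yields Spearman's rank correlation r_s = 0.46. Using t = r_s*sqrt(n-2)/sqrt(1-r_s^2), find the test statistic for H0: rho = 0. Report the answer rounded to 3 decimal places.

3.151

1 − r_s² = 1 − 0.2116 = 0.7884;  √(1−r_s²) = 0.887919
√(n−2) = √37 = 6.082763
t = r_s·√(n−2)/√(1−r_s²) = 0.46 · 6.082763 / 0.887919 = 3.151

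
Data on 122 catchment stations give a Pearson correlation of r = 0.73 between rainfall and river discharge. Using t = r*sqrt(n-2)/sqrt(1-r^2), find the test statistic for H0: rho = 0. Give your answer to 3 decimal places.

11.701

1 − r² = 1 − 0.5329 = 0.4671;  √(1−r²) = 0.683447
√(n−2) = √120 = 10.954451
t = r·√(n−2)/√(1−r²) = 0.73 · 10.954451 / 0.683447 = 11.701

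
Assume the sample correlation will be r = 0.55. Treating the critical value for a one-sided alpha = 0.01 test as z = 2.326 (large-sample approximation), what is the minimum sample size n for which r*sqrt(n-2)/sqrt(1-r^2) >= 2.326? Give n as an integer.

r√(n−2)/√(1−r²) ≥ 2.326  ⇔  n−2 ≥ (2.326)²·(1−r²)/r²
(1−r²)/r² = (1−0.3025)/0.3025 = 2.3058
n ≥ 2 + 5.410276·2.3058 = 2 + 12.4750 = 14.4750
⌈14.4750⌉ = 15

15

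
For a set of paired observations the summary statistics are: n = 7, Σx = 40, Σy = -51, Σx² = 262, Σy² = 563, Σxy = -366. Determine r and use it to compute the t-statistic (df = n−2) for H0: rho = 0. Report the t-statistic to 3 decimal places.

-5.759

Numerator: nΣxy − (Σx)(Σy) = 7·(-366) − (40)(-51) = -522
Denominator: √[(nΣx²−(Σx)²)(nΣy²−(Σy)²)]
  nΣx²−(Σx)² = 7·262 − 1600 = 234;  nΣy²−(Σy)² = 7·563 − 2601 = 1340
  √(234·1340) = √313560 = 559.9643
r = -522 / 559.9643 = -0.9322
t = r·√(n−2)/√(1−r²) = -0.9322·√5 / √(1−0.868997) = -2.084463 / 0.361943 = -5.759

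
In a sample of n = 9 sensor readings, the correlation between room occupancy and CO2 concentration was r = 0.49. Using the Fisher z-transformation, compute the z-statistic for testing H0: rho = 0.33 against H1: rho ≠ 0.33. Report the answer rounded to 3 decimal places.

z_r = atanh(0.49) = 0.536060,  z_0 = atanh(0.33) = 0.342828
SE = 1/√(n−3) = 1/√6 = 0.408248
z = (z_r − z_0)/SE = (0.536060 − 0.342828) / 0.408248 = 0.193232 / 0.408248 = 0.473

0.473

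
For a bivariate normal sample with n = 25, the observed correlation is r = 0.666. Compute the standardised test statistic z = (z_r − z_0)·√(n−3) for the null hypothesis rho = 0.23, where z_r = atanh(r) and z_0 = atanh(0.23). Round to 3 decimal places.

Fisher z: atanh(0.666) = 0.803520, atanh(0.23) = 0.234189
z = (z_r − z_0)·√(n−3) = (0.803520 − 0.234189)·√22 = 0.569331 · 4.690416 = 2.670

2.670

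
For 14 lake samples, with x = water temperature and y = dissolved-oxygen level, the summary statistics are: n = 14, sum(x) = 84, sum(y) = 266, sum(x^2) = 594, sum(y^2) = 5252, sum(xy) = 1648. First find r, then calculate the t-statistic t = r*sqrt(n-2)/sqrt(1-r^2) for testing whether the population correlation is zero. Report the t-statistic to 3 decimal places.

S_xy = nΣxy − ΣxΣy = 14·1648 − 84·266 = 23072 − 22344 = 728
S_xx = nΣx² − (Σx)² = 14·594 − 84² = 8316 − 7056 = 1260
S_yy = nΣy² − (Σy)² = 14·5252 − 266² = 73528 − 70756 = 2772
r = S_xy / √(S_xx·S_yy) = 728 / √(1260·2772) = 728 / √3492720 = 728 / 1868.8820 = 0.3895
t = r·√(n−2)/√(1−r²) = 0.3895·√12 / √(1−0.151710) = 1.349268 / 0.921027 = 1.465

1.465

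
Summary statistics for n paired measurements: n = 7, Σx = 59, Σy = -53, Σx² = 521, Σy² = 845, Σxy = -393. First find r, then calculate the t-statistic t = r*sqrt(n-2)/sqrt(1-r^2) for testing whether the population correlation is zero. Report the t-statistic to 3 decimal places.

Numerator: nΣxy − (Σx)(Σy) = 7·(-393) − (59)(-53) = 376
Denominator: √[(nΣx²−(Σx)²)(nΣy²−(Σy)²)]
  nΣx²−(Σx)² = 7·521 − 3481 = 166;  nΣy²−(Σy)² = 7·845 − 2809 = 3106
  √(166·3106) = √515596 = 718.0501
r = 376 / 718.0501 = 0.5236
t = r·√(n−2)/√(1−r²) = 0.5236·√5 / √(1−0.274157) = 1.170805 / 0.851964 = 1.374

1.374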